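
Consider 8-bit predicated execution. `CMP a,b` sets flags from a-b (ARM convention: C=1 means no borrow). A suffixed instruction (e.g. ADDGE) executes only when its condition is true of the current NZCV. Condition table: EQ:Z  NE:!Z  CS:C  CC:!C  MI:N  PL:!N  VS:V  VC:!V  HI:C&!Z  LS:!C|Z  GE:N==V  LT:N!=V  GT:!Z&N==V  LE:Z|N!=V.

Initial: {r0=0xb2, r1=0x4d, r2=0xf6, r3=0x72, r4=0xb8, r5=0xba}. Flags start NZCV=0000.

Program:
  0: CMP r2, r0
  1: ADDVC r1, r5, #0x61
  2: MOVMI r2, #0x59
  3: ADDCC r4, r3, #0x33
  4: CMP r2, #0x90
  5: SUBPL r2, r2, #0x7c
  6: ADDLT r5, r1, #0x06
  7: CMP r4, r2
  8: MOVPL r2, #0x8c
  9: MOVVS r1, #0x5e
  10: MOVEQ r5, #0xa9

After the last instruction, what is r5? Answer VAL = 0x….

0: ✓ CMP  NZCV=0010
1: ✓ ADDVC  r1←0x1b
2: · MOVMI
3: · ADDCC
4: ✓ CMP  NZCV=0010
5: ✓ SUBPL  r2←0x7a
6: · ADDLT
7: ✓ CMP  NZCV=0011
8: ✓ MOVPL  r2←0x8c
9: ✓ MOVVS  r1←0x5e
10: · MOVEQ

VAL = 0xba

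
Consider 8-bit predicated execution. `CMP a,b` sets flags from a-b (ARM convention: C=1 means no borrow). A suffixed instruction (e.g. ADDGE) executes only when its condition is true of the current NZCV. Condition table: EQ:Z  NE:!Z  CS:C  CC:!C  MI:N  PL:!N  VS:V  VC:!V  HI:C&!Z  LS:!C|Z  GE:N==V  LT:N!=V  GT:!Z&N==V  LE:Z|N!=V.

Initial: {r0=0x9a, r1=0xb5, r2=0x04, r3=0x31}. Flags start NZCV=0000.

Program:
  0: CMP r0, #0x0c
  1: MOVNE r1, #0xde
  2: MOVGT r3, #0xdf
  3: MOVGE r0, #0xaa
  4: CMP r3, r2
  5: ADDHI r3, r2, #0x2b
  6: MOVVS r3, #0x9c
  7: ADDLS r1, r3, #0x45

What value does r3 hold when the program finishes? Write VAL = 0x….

VAL = 0x2f

[0] flags=1010 → (cmp)
[1] flags=1010 NE?T → r1=0xde
[2] flags=1010 GT?F → skip
[3] flags=1010 GE?F → skip
[4] flags=0010 → (cmp)
[5] flags=0010 HI?T → r3=0x2f
[6] flags=0010 VS?F → skip
[7] flags=0010 LS?F → skip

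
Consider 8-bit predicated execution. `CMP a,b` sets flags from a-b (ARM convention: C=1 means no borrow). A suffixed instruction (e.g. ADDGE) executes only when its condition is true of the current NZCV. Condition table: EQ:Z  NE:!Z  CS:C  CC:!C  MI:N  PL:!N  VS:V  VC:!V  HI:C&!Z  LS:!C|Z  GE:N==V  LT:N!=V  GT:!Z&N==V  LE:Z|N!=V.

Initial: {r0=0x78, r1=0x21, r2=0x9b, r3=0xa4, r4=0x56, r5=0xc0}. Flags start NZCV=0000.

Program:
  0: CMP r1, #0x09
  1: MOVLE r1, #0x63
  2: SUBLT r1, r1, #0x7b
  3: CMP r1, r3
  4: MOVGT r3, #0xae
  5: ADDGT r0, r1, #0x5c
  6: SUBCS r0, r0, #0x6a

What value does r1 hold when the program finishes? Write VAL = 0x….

0: ✓ CMP  NZCV=0010
1: · MOVLE
2: · SUBLT
3: ✓ CMP  NZCV=0000
4: ✓ MOVGT  r3←0xae
5: ✓ ADDGT  r0←0x7d
6: · SUBCS

VAL = 0x21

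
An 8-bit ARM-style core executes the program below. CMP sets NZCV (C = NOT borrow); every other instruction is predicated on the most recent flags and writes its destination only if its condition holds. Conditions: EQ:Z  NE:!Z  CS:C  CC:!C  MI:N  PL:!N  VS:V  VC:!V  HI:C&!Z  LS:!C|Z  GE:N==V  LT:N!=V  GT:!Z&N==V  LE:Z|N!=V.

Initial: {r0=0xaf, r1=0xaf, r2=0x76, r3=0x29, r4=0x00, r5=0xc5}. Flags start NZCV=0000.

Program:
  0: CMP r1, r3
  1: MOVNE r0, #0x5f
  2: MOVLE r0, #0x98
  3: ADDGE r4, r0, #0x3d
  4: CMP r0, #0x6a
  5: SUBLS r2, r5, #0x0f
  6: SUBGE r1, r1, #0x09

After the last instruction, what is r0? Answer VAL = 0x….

0: ✓ CMP  NZCV=1010
1: ✓ MOVNE  r0←0x5f
2: ✓ MOVLE  r0←0x98
3: · ADDGE
4: ✓ CMP  NZCV=0011
5: · SUBLS
6: · SUBGE

VAL = 0x98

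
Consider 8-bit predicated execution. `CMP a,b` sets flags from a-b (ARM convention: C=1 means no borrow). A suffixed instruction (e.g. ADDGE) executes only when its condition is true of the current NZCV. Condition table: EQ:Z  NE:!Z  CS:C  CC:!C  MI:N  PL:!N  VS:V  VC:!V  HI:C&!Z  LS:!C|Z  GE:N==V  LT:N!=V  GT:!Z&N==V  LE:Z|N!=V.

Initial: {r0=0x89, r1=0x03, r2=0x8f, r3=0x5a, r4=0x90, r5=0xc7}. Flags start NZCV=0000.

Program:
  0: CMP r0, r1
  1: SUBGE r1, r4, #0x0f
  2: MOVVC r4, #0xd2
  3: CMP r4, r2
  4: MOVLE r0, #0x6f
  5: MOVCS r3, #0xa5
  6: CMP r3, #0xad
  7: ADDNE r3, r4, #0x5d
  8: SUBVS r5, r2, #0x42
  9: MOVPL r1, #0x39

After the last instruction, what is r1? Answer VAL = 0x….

VAL = 0x03

0: ✓ CMP  NZCV=1010
1: · SUBGE
2: ✓ MOVVC  r4←0xd2
3: ✓ CMP  NZCV=0010
4: · MOVLE
5: ✓ MOVCS  r3←0xa5
6: ✓ CMP  NZCV=1000
7: ✓ ADDNE  r3←0x2f
8: · SUBVS
9: · MOVPL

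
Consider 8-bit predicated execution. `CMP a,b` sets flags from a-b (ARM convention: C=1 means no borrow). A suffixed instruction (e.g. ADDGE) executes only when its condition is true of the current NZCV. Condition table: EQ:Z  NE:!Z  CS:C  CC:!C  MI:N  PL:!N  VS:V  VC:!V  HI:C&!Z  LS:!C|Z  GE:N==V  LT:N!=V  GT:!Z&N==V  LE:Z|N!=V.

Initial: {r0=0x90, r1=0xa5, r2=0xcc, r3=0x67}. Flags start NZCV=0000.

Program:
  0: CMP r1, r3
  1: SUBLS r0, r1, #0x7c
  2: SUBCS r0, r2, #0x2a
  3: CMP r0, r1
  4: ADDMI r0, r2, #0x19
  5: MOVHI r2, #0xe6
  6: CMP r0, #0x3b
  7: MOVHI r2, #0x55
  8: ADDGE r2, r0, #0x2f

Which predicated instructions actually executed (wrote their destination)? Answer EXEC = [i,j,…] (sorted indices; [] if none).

EXEC = [2,4,7]

[0] flags=0011 → (cmp)
[1] flags=0011 LS?F → skip
[2] flags=0011 CS?T → r0=0xa2
[3] flags=1000 → (cmp)
[4] flags=1000 MI?T → r0=0xe5
[5] flags=1000 HI?F → skip
[6] flags=1010 → (cmp)
[7] flags=1010 HI?T → r2=0x55
[8] flags=1010 GE?F → skip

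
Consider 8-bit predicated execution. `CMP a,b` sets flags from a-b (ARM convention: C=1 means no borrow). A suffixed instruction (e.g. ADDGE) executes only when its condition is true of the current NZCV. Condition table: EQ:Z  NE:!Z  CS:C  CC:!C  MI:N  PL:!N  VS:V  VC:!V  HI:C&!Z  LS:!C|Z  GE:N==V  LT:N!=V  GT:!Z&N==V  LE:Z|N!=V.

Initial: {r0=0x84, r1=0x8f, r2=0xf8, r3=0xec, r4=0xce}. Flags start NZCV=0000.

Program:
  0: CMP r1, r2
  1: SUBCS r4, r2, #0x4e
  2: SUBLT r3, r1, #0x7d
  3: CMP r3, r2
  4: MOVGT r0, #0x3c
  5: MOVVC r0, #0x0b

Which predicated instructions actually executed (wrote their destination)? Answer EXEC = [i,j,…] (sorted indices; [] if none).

0: ✓ CMP  NZCV=1000
1: · SUBCS
2: ✓ SUBLT  r3←0x12
3: ✓ CMP  NZCV=0000
4: ✓ MOVGT  r0←0x3c
5: ✓ MOVVC  r0←0x0b

EXEC = [2,4,5]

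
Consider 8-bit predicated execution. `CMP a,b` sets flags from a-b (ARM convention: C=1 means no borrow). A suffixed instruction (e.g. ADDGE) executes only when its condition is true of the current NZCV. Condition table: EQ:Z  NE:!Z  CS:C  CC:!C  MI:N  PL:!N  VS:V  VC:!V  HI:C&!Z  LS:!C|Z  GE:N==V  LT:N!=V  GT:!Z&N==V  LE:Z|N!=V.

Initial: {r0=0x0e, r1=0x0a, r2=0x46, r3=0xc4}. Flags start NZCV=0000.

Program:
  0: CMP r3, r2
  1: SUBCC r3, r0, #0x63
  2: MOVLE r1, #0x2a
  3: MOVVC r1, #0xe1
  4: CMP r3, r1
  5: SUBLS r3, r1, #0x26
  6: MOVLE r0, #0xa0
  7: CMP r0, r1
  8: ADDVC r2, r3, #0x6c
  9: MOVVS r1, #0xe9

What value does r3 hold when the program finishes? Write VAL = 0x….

0: ✓ CMP  NZCV=0011
1: · SUBCC
2: ✓ MOVLE  r1←0x2a
3: · MOVVC
4: ✓ CMP  NZCV=1010
5: · SUBLS
6: ✓ MOVLE  r0←0xa0
7: ✓ CMP  NZCV=0011
8: · ADDVC
9: ✓ MOVVS  r1←0xe9

VAL = 0xc4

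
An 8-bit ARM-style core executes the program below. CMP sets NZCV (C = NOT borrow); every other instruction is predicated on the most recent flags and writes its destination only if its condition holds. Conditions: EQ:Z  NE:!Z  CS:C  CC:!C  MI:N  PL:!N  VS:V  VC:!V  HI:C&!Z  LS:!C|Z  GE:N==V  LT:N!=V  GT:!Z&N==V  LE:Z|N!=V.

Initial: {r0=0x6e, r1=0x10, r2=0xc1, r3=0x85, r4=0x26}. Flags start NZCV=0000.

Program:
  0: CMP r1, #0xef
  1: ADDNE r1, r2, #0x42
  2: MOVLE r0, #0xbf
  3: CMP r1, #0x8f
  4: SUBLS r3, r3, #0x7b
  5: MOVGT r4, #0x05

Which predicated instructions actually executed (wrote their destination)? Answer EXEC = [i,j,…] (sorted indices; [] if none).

[0] flags=0000 → (cmp)
[1] flags=0000 NE?T → r1=0x03
[2] flags=0000 LE?F → skip
[3] flags=0000 → (cmp)
[4] flags=0000 LS?T → r3=0x0a
[5] flags=0000 GT?T → r4=0x05

EXEC = [1,4,5]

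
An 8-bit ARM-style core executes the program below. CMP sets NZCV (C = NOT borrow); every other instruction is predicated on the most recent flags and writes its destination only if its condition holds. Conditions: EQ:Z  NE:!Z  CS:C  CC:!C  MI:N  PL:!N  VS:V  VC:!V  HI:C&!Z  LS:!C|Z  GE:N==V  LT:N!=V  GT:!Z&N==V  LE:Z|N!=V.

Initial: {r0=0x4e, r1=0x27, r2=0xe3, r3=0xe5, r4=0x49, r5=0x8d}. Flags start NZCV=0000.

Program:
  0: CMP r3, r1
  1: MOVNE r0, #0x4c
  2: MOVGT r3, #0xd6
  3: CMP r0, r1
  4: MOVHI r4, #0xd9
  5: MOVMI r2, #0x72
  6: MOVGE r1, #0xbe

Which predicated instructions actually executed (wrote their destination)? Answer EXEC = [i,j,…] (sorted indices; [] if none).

EXEC = [1,4,6]

0: ✓ CMP  NZCV=1010
1: ✓ MOVNE  r0←0x4c
2: · MOVGT
3: ✓ CMP  NZCV=0010
4: ✓ MOVHI  r4←0xd9
5: · MOVMI
6: ✓ MOVGE  r1←0xbe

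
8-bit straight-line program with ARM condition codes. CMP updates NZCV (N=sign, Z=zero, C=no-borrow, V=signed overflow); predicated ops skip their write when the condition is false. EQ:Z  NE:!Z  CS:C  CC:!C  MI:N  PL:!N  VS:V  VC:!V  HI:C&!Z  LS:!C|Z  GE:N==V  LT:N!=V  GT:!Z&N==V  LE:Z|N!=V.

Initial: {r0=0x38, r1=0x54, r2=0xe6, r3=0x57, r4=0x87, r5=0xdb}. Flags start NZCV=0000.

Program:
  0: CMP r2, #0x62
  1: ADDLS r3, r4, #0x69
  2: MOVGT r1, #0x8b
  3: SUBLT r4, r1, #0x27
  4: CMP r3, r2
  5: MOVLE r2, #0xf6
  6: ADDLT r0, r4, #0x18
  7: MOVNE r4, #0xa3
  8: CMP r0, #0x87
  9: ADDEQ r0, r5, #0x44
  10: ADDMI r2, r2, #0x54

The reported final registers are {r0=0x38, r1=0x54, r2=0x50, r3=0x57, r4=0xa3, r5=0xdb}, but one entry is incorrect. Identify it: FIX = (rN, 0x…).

0: ✓ CMP  NZCV=1010
1: · ADDLS
2: · MOVGT
3: ✓ SUBLT  r4←0x2d
4: ✓ CMP  NZCV=0000
5: · MOVLE
6: · ADDLT
7: ✓ MOVNE  r4←0xa3
8: ✓ CMP  NZCV=1001
9: · ADDEQ
10: ✓ ADDMI  r2←0x3a

FIX = (r2, 0x3a)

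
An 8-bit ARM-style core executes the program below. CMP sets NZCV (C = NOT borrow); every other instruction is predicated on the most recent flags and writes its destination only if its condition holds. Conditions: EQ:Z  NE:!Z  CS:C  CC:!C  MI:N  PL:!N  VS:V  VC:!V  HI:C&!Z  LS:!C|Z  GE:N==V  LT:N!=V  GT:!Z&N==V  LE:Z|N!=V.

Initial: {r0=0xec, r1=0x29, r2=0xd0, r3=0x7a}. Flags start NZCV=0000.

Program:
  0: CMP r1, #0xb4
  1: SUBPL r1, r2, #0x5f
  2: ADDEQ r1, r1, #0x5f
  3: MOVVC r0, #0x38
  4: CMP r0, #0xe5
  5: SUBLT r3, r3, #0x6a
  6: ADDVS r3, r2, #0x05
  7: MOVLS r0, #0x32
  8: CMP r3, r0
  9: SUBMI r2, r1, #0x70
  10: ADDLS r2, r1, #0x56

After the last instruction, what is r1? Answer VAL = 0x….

[0] flags=0000 → (cmp)
[1] flags=0000 PL?T → r1=0x71
[2] flags=0000 EQ?F → skip
[3] flags=0000 VC?T → r0=0x38
[4] flags=0000 → (cmp)
[5] flags=0000 LT?F → skip
[6] flags=0000 VS?F → skip
[7] flags=0000 LS?T → r0=0x32
[8] flags=0010 → (cmp)
[9] flags=0010 MI?F → skip
[10] flags=0010 LS?F → skip

VAL = 0x71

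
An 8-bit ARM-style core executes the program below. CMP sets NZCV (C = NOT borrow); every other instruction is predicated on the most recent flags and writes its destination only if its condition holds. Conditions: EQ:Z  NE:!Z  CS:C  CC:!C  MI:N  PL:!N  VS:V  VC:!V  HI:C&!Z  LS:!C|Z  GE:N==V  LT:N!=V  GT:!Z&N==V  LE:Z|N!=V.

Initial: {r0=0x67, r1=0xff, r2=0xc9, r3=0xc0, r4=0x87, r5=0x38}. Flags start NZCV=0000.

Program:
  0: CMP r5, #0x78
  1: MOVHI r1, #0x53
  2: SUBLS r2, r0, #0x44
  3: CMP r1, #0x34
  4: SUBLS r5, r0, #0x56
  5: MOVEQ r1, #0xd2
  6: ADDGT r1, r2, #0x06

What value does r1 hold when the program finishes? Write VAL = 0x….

0: ✓ CMP  NZCV=1000
1: · MOVHI
2: ✓ SUBLS  r2←0x23
3: ✓ CMP  NZCV=1010
4: · SUBLS
5: · MOVEQ
6: · ADDGT

VAL = 0xff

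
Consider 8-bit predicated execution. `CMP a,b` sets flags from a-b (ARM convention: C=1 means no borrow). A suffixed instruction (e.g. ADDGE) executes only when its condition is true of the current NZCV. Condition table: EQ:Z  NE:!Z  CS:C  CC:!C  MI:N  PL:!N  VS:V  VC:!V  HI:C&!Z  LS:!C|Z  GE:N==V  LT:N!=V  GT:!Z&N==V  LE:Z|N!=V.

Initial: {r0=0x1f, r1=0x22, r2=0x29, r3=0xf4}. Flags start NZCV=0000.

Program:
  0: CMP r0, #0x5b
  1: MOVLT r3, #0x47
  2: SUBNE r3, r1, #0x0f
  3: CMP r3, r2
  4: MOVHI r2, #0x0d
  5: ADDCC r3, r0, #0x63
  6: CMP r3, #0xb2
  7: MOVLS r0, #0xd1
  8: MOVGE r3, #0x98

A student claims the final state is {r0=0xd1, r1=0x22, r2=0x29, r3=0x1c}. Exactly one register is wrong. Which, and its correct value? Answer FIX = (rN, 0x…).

0: ✓ CMP  NZCV=1000
1: ✓ MOVLT  r3←0x47
2: ✓ SUBNE  r3←0x13
3: ✓ CMP  NZCV=1000
4: · MOVHI
5: ✓ ADDCC  r3←0x82
6: ✓ CMP  NZCV=1000
7: ✓ MOVLS  r0←0xd1
8: · MOVGE

FIX = (r3, 0x82)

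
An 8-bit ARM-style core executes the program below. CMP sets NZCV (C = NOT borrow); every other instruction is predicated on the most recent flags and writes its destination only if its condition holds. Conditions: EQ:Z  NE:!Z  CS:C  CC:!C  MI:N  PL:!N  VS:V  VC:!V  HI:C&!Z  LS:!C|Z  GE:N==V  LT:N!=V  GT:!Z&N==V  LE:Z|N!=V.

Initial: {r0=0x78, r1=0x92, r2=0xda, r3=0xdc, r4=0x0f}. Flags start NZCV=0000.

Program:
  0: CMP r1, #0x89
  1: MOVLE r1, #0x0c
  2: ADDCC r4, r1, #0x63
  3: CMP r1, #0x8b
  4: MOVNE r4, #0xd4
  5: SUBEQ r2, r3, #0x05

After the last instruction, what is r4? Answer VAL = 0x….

[0] flags=0010 → (cmp)
[1] flags=0010 LE?F → skip
[2] flags=0010 CC?F → skip
[3] flags=0010 → (cmp)
[4] flags=0010 NE?T → r4=0xd4
[5] flags=0010 EQ?F → skip

VAL = 0xd4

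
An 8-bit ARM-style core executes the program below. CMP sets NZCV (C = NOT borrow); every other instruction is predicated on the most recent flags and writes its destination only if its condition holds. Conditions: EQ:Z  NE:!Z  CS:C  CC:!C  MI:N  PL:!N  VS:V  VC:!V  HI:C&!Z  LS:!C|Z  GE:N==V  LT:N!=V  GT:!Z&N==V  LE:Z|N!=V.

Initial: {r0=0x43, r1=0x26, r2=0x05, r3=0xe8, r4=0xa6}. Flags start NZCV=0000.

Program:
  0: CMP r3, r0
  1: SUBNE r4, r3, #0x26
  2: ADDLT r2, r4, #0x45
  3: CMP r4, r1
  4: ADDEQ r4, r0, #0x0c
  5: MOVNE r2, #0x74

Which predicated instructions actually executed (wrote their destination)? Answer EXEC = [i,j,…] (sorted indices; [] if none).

0: ✓ CMP  NZCV=1010
1: ✓ SUBNE  r4←0xc2
2: ✓ ADDLT  r2←0x07
3: ✓ CMP  NZCV=1010
4: · ADDEQ
5: ✓ MOVNE  r2←0x74

EXEC = [1,2,5]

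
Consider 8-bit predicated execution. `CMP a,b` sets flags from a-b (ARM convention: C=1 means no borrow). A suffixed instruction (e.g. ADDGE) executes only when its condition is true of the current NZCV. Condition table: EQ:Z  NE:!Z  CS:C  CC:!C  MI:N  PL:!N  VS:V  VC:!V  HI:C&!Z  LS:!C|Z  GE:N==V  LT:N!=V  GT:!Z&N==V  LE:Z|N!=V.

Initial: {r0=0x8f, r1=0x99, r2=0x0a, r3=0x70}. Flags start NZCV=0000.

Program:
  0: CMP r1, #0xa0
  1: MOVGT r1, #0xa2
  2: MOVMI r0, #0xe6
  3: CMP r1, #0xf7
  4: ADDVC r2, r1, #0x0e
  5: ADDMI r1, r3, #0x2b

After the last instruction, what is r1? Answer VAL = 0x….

[0] flags=1000 → (cmp)
[1] flags=1000 GT?F → skip
[2] flags=1000 MI?T → r0=0xe6
[3] flags=1000 → (cmp)
[4] flags=1000 VC?T → r2=0xa7
[5] flags=1000 MI?T → r1=0x9b

VAL = 0x9b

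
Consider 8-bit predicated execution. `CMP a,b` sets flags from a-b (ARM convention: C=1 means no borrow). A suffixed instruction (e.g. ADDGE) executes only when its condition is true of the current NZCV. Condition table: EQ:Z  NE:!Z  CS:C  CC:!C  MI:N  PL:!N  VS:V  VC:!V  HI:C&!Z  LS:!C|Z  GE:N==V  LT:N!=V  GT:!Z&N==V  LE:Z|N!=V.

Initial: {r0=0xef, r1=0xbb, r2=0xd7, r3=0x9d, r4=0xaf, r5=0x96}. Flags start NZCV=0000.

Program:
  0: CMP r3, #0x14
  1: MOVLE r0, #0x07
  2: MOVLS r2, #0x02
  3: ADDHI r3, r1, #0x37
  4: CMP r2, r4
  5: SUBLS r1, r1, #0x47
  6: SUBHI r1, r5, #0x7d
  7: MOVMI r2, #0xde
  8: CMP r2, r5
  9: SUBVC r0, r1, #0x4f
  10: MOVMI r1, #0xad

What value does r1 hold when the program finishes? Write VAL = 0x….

0: ✓ CMP  NZCV=1010
1: ✓ MOVLE  r0←0x07
2: · MOVLS
3: ✓ ADDHI  r3←0xf2
4: ✓ CMP  NZCV=0010
5: · SUBLS
6: ✓ SUBHI  r1←0x19
7: · MOVMI
8: ✓ CMP  NZCV=0010
9: ✓ SUBVC  r0←0xca
10: · MOVMI

VAL = 0x19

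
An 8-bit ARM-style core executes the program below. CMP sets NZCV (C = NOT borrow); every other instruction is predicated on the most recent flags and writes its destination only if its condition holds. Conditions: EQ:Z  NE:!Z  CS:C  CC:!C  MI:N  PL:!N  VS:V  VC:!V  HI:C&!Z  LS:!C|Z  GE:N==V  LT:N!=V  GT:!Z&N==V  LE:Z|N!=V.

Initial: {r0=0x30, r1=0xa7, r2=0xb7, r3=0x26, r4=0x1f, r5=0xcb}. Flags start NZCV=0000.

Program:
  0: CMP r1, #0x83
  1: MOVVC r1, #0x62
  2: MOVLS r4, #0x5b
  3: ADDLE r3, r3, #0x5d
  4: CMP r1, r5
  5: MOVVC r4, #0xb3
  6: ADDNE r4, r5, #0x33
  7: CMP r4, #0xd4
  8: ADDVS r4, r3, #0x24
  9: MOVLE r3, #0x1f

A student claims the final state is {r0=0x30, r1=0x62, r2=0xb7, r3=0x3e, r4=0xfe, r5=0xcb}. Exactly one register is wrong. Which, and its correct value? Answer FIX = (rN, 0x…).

FIX = (r3, 0x26)

0: ✓ CMP  NZCV=0010
1: ✓ MOVVC  r1←0x62
2: · MOVLS
3: · ADDLE
4: ✓ CMP  NZCV=1001
5: · MOVVC
6: ✓ ADDNE  r4←0xfe
7: ✓ CMP  NZCV=0010
8: · ADDVS
9: · MOVLE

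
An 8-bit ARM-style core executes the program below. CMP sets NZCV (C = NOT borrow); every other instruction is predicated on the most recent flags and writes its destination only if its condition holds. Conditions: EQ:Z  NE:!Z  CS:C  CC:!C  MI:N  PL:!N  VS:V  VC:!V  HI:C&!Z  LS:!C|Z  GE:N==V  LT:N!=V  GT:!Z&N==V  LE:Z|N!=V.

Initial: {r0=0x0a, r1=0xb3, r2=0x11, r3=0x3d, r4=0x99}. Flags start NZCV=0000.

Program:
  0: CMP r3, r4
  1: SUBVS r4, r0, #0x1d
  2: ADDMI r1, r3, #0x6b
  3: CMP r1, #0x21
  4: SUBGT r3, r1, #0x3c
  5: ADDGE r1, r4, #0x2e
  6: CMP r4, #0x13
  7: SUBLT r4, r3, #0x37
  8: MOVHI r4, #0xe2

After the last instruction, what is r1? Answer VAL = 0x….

VAL = 0xa8

[0] flags=1001 → (cmp)
[1] flags=1001 VS?T → r4=0xed
[2] flags=1001 MI?T → r1=0xa8
[3] flags=1010 → (cmp)
[4] flags=1010 GT?F → skip
[5] flags=1010 GE?F → skip
[6] flags=1010 → (cmp)
[7] flags=1010 LT?T → r4=0x06
[8] flags=1010 HI?T → r4=0xe2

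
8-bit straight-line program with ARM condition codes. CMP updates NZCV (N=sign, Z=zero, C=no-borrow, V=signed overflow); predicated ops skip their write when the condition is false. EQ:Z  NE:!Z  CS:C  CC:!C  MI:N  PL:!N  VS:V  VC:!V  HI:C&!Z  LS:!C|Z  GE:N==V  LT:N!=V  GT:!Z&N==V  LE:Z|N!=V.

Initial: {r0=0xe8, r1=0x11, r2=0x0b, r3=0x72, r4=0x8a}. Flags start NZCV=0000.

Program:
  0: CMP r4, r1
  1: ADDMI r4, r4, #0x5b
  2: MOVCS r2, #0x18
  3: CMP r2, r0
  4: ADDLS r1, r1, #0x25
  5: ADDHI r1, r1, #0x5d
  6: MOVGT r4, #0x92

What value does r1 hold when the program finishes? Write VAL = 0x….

[0] flags=0011 → (cmp)
[1] flags=0011 MI?F → skip
[2] flags=0011 CS?T → r2=0x18
[3] flags=0000 → (cmp)
[4] flags=0000 LS?T → r1=0x36
[5] flags=0000 HI?F → skip
[6] flags=0000 GT?T → r4=0x92

VAL = 0x36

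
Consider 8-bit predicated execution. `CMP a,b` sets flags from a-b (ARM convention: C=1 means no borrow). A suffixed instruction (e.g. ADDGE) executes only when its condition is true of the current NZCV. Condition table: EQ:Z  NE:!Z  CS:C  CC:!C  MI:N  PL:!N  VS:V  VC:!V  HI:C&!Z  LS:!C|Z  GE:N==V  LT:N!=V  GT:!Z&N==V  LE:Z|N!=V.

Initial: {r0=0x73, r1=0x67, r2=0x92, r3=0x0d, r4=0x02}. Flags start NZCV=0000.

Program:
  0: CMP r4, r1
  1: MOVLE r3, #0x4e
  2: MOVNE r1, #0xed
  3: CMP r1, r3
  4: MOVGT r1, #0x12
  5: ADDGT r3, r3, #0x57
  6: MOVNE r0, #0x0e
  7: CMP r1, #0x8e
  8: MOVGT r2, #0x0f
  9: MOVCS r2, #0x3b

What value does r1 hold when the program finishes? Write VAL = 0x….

VAL = 0xed

[0] flags=1000 → (cmp)
[1] flags=1000 LE?T → r3=0x4e
[2] flags=1000 NE?T → r1=0xed
[3] flags=1010 → (cmp)
[4] flags=1010 GT?F → skip
[5] flags=1010 GT?F → skip
[6] flags=1010 NE?T → r0=0x0e
[7] flags=0010 → (cmp)
[8] flags=0010 GT?T → r2=0x0f
[9] flags=0010 CS?T → r2=0x3b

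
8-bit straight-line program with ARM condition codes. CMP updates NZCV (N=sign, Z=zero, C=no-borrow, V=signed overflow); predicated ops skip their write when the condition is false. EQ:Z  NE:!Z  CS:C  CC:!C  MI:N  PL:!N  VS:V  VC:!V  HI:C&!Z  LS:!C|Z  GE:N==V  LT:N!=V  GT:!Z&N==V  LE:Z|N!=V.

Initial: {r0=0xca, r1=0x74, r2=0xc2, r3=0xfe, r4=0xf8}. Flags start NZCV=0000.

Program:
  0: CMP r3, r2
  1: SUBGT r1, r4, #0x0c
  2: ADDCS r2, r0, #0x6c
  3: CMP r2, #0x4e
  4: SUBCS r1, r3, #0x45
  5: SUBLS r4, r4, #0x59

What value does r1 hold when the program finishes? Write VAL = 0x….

[0] flags=0010 → (cmp)
[1] flags=0010 GT?T → r1=0xec
[2] flags=0010 CS?T → r2=0x36
[3] flags=1000 → (cmp)
[4] flags=1000 CS?F → skip
[5] flags=1000 LS?T → r4=0x9f

VAL = 0xec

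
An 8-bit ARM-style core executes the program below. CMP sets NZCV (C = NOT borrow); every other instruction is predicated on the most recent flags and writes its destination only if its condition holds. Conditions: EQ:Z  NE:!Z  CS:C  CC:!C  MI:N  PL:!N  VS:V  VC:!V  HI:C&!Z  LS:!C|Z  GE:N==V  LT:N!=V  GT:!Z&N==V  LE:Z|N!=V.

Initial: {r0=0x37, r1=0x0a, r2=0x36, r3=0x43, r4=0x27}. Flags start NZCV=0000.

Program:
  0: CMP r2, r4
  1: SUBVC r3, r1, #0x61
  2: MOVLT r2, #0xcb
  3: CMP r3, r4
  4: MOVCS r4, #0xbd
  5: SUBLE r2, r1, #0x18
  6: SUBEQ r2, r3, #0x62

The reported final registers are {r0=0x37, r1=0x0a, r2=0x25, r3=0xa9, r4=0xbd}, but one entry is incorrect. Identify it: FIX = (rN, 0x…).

FIX = (r2, 0xf2)

0: ✓ CMP  NZCV=0010
1: ✓ SUBVC  r3←0xa9
2: · MOVLT
3: ✓ CMP  NZCV=1010
4: ✓ MOVCS  r4←0xbd
5: ✓ SUBLE  r2←0xf2
6: · SUBEQ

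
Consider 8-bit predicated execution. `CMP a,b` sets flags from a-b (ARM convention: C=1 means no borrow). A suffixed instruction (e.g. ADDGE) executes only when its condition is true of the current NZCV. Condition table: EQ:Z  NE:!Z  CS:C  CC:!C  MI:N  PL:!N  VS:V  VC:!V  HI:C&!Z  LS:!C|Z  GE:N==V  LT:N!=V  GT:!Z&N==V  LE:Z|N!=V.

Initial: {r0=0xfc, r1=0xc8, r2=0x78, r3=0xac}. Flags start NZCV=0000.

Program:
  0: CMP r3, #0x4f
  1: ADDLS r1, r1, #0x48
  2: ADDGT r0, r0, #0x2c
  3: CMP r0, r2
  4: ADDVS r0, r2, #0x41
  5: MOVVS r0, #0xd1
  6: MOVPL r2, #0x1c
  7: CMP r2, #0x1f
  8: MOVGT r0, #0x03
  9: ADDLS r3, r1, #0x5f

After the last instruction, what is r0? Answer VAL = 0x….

VAL = 0x03

[0] flags=0011 → (cmp)
[1] flags=0011 LS?F → skip
[2] flags=0011 GT?F → skip
[3] flags=1010 → (cmp)
[4] flags=1010 VS?F → skip
[5] flags=1010 VS?F → skip
[6] flags=1010 PL?F → skip
[7] flags=0010 → (cmp)
[8] flags=0010 GT?T → r0=0x03
[9] flags=0010 LS?F → skip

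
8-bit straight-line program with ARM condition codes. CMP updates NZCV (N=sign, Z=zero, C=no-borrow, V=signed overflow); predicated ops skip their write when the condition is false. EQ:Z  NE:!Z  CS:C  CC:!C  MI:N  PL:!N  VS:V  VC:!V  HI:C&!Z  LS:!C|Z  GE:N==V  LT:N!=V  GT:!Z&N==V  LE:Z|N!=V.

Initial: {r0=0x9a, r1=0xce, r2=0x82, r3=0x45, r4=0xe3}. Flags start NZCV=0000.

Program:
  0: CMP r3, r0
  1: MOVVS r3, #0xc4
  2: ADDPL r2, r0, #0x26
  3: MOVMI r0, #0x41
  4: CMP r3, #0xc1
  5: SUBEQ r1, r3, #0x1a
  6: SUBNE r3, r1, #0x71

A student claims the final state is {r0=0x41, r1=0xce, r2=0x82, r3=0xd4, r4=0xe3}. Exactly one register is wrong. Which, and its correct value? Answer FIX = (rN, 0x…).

0: ✓ CMP  NZCV=1001
1: ✓ MOVVS  r3←0xc4
2: · ADDPL
3: ✓ MOVMI  r0←0x41
4: ✓ CMP  NZCV=0010
5: · SUBEQ
6: ✓ SUBNE  r3←0x5d

FIX = (r3, 0x5d)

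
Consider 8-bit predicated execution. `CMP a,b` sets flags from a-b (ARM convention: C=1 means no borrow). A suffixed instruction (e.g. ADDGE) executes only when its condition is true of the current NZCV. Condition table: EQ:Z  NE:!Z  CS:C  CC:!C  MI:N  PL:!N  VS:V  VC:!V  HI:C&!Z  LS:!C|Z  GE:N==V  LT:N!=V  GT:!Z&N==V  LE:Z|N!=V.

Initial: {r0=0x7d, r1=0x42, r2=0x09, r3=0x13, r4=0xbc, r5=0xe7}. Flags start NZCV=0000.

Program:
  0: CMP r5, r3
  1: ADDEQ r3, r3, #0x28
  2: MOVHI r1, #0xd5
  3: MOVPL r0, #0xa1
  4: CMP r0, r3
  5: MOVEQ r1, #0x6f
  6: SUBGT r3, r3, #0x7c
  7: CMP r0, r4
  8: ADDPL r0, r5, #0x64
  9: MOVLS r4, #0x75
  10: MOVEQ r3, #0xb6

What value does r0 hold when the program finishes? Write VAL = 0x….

VAL = 0x7d

0: ✓ CMP  NZCV=1010
1: · ADDEQ
2: ✓ MOVHI  r1←0xd5
3: · MOVPL
4: ✓ CMP  NZCV=0010
5: · MOVEQ
6: ✓ SUBGT  r3←0x97
7: ✓ CMP  NZCV=1001
8: · ADDPL
9: ✓ MOVLS  r4←0x75
10: · MOVEQ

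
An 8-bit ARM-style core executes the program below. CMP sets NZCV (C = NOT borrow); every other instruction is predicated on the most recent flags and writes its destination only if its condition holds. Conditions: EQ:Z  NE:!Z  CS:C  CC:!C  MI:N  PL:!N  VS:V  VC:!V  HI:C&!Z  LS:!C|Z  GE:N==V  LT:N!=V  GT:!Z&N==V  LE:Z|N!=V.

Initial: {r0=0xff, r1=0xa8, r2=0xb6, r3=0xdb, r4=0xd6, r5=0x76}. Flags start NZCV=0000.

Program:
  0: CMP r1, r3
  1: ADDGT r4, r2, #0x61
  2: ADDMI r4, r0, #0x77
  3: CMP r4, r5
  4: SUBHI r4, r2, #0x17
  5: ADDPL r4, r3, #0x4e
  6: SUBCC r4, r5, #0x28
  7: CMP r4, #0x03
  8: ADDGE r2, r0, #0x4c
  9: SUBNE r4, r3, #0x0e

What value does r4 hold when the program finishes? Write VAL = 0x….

[0] flags=1000 → (cmp)
[1] flags=1000 GT?F → skip
[2] flags=1000 MI?T → r4=0x76
[3] flags=0110 → (cmp)
[4] flags=0110 HI?F → skip
[5] flags=0110 PL?T → r4=0x29
[6] flags=0110 CC?F → skip
[7] flags=0010 → (cmp)
[8] flags=0010 GE?T → r2=0x4b
[9] flags=0010 NE?T → r4=0xcd

VAL = 0xcd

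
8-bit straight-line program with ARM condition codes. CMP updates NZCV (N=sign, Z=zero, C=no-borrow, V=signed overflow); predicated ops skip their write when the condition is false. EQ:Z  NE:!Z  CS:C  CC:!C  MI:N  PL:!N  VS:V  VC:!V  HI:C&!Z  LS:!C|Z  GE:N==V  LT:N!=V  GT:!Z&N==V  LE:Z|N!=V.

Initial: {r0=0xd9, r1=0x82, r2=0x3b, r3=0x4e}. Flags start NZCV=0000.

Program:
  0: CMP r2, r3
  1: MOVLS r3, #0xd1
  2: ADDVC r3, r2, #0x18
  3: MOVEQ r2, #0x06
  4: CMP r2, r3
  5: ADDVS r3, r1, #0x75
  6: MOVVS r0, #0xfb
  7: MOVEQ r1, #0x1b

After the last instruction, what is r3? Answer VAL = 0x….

VAL = 0x53

0: ✓ CMP  NZCV=1000
1: ✓ MOVLS  r3←0xd1
2: ✓ ADDVC  r3←0x53
3: · MOVEQ
4: ✓ CMP  NZCV=1000
5: · ADDVS
6: · MOVVS
7: · MOVEQ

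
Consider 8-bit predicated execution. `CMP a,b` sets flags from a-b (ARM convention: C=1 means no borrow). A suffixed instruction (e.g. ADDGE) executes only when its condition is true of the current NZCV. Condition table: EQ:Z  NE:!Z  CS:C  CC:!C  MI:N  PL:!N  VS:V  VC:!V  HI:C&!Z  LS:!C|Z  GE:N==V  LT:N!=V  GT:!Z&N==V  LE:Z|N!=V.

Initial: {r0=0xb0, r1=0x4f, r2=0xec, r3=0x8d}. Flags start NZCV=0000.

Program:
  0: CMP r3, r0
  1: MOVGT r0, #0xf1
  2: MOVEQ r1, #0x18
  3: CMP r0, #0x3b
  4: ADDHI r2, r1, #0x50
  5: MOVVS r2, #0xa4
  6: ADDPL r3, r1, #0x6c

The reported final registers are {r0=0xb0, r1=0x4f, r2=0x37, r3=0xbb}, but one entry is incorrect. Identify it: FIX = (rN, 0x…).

FIX = (r2, 0xa4)

[0] flags=1000 → (cmp)
[1] flags=1000 GT?F → skip
[2] flags=1000 EQ?F → skip
[3] flags=0011 → (cmp)
[4] flags=0011 HI?T → r2=0x9f
[5] flags=0011 VS?T → r2=0xa4
[6] flags=0011 PL?T → r3=0xbb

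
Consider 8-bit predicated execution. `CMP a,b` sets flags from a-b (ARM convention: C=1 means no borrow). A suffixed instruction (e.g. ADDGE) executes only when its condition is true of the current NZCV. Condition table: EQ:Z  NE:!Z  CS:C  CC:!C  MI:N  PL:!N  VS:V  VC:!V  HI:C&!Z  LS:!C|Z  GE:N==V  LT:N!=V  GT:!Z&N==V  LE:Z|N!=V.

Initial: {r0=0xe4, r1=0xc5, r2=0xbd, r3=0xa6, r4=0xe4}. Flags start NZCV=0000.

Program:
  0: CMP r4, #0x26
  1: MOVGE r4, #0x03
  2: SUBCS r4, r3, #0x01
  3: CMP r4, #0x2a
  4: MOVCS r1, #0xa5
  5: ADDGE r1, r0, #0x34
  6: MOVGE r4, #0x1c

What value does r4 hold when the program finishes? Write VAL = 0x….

0: ✓ CMP  NZCV=1010
1: · MOVGE
2: ✓ SUBCS  r4←0xa5
3: ✓ CMP  NZCV=0011
4: ✓ MOVCS  r1←0xa5
5: · ADDGE
6: · MOVGE

VAL = 0xa5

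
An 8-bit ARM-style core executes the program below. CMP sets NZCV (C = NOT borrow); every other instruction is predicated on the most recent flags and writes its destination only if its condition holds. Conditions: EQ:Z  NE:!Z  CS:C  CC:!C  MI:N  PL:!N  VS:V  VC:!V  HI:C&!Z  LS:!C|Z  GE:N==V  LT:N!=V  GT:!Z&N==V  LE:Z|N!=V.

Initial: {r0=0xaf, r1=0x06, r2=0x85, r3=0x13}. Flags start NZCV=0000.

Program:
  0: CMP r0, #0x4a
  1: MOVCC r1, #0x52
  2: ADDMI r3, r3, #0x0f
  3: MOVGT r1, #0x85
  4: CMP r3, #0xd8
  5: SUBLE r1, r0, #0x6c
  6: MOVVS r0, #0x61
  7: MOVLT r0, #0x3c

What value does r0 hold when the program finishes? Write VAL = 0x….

[0] flags=0011 → (cmp)
[1] flags=0011 CC?F → skip
[2] flags=0011 MI?F → skip
[3] flags=0011 GT?F → skip
[4] flags=0000 → (cmp)
[5] flags=0000 LE?F → skip
[6] flags=0000 VS?F → skip
[7] flags=0000 LT?F → skip

VAL = 0xaf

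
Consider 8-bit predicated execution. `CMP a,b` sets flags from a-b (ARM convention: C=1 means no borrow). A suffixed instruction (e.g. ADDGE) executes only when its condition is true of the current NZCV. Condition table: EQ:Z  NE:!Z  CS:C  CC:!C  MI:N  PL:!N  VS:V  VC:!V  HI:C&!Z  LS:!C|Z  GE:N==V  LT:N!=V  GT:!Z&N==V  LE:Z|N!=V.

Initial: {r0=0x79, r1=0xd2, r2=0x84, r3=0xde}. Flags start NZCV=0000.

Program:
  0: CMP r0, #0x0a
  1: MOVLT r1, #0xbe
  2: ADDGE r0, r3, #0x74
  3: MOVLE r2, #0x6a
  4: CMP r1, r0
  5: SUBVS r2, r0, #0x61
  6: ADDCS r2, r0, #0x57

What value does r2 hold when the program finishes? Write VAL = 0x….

VAL = 0xa9

0: ✓ CMP  NZCV=0010
1: · MOVLT
2: ✓ ADDGE  r0←0x52
3: · MOVLE
4: ✓ CMP  NZCV=1010
5: · SUBVS
6: ✓ ADDCS  r2←0xa9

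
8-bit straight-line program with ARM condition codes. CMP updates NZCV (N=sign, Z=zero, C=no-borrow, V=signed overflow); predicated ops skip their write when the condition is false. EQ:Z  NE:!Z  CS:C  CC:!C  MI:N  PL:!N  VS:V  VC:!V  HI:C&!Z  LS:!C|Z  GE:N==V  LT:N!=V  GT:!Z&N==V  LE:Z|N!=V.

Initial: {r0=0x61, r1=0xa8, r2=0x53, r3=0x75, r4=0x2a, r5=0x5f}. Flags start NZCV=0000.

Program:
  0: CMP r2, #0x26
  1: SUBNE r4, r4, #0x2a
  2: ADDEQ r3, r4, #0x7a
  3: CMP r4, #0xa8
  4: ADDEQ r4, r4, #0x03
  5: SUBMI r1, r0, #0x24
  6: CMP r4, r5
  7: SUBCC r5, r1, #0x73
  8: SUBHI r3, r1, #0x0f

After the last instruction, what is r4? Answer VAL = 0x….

0: ✓ CMP  NZCV=0010
1: ✓ SUBNE  r4←0x00
2: · ADDEQ
3: ✓ CMP  NZCV=0000
4: · ADDEQ
5: · SUBMI
6: ✓ CMP  NZCV=1000
7: ✓ SUBCC  r5←0x35
8: · SUBHI

VAL = 0x00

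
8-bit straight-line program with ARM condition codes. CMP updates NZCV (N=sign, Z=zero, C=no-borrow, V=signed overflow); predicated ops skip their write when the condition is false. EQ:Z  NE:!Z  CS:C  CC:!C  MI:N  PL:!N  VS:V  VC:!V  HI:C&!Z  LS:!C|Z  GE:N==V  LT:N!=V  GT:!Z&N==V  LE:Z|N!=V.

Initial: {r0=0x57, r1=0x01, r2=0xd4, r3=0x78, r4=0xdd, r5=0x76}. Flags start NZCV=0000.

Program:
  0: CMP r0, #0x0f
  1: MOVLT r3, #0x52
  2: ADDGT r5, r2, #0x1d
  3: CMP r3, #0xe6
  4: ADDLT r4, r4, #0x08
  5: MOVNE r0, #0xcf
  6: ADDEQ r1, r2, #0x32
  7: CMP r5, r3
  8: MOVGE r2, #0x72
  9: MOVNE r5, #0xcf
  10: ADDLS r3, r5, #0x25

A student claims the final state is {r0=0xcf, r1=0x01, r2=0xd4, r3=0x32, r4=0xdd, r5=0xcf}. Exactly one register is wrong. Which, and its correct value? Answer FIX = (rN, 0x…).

FIX = (r3, 0x78)

[0] flags=0010 → (cmp)
[1] flags=0010 LT?F → skip
[2] flags=0010 GT?T → r5=0xf1
[3] flags=1001 → (cmp)
[4] flags=1001 LT?F → skip
[5] flags=1001 NE?T → r0=0xcf
[6] flags=1001 EQ?F → skip
[7] flags=0011 → (cmp)
[8] flags=0011 GE?F → skip
[9] flags=0011 NE?T → r5=0xcf
[10] flags=0011 LS?F → skip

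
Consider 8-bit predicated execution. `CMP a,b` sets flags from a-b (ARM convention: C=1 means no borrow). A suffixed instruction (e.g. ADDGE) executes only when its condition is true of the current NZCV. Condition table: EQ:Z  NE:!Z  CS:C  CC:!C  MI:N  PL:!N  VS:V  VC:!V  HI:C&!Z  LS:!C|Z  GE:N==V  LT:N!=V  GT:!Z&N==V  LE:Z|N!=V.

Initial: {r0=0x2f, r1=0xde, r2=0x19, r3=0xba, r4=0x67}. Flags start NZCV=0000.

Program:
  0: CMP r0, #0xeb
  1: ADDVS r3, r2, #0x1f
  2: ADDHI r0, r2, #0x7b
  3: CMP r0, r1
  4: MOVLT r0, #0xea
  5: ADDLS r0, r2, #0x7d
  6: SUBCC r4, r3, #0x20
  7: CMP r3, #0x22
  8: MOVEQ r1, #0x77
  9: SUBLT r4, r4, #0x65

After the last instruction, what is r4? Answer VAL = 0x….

VAL = 0x35

0: ✓ CMP  NZCV=0000
1: · ADDVS
2: · ADDHI
3: ✓ CMP  NZCV=0000
4: · MOVLT
5: ✓ ADDLS  r0←0x96
6: ✓ SUBCC  r4←0x9a
7: ✓ CMP  NZCV=1010
8: · MOVEQ
9: ✓ SUBLT  r4←0x35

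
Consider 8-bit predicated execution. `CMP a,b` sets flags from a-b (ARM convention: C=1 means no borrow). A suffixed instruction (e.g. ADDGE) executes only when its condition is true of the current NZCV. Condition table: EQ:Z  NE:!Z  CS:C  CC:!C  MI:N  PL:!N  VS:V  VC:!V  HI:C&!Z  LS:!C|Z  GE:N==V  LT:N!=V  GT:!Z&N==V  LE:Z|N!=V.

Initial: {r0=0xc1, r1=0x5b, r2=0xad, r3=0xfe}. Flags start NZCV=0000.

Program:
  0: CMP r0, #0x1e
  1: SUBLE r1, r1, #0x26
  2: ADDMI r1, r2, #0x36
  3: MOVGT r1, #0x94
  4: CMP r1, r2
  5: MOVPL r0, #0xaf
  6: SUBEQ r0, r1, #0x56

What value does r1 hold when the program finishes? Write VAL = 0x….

0: ✓ CMP  NZCV=1010
1: ✓ SUBLE  r1←0x35
2: ✓ ADDMI  r1←0xe3
3: · MOVGT
4: ✓ CMP  NZCV=0010
5: ✓ MOVPL  r0←0xaf
6: · SUBEQ

VAL = 0xe3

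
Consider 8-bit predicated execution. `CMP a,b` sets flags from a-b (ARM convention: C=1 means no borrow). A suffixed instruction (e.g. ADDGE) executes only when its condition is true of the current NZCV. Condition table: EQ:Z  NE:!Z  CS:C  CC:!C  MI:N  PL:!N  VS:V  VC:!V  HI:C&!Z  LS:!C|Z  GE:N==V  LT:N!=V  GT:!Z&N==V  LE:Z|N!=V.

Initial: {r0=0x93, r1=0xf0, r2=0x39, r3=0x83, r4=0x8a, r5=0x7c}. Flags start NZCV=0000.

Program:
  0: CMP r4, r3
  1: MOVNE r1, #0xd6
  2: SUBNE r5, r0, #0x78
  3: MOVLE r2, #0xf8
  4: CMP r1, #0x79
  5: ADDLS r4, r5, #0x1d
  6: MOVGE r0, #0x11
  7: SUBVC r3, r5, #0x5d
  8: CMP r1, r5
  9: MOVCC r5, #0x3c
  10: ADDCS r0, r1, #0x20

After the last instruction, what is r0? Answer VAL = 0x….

VAL = 0xf6

[0] flags=0010 → (cmp)
[1] flags=0010 NE?T → r1=0xd6
[2] flags=0010 NE?T → r5=0x1b
[3] flags=0010 LE?F → skip
[4] flags=0011 → (cmp)
[5] flags=0011 LS?F → skip
[6] flags=0011 GE?F → skip
[7] flags=0011 VC?F → skip
[8] flags=1010 → (cmp)
[9] flags=1010 CC?F → skip
[10] flags=1010 CS?T → r0=0xf6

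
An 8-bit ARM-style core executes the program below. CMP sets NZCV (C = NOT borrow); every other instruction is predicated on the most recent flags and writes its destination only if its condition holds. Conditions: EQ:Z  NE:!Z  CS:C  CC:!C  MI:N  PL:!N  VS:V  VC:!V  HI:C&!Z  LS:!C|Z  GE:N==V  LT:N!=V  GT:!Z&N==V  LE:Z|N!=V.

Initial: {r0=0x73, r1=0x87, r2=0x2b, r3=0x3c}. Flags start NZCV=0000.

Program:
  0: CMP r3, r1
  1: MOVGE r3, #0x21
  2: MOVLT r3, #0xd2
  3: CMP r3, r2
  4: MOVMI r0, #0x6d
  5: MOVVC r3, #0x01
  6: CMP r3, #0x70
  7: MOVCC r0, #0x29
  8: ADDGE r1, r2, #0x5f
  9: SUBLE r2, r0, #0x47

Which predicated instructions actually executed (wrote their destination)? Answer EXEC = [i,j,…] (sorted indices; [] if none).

EXEC = [1,4,5,7,9]

[0] flags=1001 → (cmp)
[1] flags=1001 GE?T → r3=0x21
[2] flags=1001 LT?F → skip
[3] flags=1000 → (cmp)
[4] flags=1000 MI?T → r0=0x6d
[5] flags=1000 VC?T → r3=0x01
[6] flags=1000 → (cmp)
[7] flags=1000 CC?T → r0=0x29
[8] flags=1000 GE?F → skip
[9] flags=1000 LE?T → r2=0xe2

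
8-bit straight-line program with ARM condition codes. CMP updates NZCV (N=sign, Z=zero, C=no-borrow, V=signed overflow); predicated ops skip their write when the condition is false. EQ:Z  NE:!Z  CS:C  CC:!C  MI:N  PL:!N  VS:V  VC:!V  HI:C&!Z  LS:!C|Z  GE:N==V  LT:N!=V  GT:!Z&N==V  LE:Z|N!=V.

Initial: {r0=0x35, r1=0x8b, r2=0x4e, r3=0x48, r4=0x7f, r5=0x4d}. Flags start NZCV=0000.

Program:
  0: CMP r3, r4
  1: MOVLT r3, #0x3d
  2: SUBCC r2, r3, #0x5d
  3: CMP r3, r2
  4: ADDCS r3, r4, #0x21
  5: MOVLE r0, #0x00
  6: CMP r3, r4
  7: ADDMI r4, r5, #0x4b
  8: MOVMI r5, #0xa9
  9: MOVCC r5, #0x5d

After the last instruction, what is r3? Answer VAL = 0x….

VAL = 0x3d

0: ✓ CMP  NZCV=1000
1: ✓ MOVLT  r3←0x3d
2: ✓ SUBCC  r2←0xe0
3: ✓ CMP  NZCV=0000
4: · ADDCS
5: · MOVLE
6: ✓ CMP  NZCV=1000
7: ✓ ADDMI  r4←0x98
8: ✓ MOVMI  r5←0xa9
9: ✓ MOVCC  r5←0x5d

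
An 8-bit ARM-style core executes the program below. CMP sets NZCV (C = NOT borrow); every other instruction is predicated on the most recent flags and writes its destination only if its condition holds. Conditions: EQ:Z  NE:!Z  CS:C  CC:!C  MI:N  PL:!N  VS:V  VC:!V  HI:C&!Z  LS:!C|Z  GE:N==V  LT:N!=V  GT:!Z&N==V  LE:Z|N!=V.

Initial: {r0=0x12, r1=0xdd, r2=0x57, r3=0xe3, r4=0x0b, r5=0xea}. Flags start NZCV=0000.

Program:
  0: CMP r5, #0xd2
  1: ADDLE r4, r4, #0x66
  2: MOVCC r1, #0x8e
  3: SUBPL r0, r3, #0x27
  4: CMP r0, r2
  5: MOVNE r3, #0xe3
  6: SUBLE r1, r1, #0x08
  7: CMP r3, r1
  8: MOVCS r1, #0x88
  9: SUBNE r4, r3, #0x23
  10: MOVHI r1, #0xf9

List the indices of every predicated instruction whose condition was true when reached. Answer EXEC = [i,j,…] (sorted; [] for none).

[0] flags=0010 → (cmp)
[1] flags=0010 LE?F → skip
[2] flags=0010 CC?F → skip
[3] flags=0010 PL?T → r0=0xbc
[4] flags=0011 → (cmp)
[5] flags=0011 NE?T → r3=0xe3
[6] flags=0011 LE?T → r1=0xd5
[7] flags=0010 → (cmp)
[8] flags=0010 CS?T → r1=0x88
[9] flags=0010 NE?T → r4=0xc0
[10] flags=0010 HI?T → r1=0xf9

EXEC = [3,5,6,8,9,10]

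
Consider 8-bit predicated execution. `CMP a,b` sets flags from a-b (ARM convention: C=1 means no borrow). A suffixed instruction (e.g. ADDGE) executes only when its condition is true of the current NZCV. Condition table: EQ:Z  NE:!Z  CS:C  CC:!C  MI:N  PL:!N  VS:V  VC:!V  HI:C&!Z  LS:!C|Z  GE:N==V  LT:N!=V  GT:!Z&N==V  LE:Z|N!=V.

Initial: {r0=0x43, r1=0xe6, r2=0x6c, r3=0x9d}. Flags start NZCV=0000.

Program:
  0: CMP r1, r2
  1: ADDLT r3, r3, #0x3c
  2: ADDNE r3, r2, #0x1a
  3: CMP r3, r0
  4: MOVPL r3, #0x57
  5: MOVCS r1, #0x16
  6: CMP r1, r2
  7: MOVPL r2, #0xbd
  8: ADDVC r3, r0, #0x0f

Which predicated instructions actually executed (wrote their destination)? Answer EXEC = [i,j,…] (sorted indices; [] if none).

0: ✓ CMP  NZCV=0011
1: ✓ ADDLT  r3←0xd9
2: ✓ ADDNE  r3←0x86
3: ✓ CMP  NZCV=0011
4: ✓ MOVPL  r3←0x57
5: ✓ MOVCS  r1←0x16
6: ✓ CMP  NZCV=1000
7: · MOVPL
8: ✓ ADDVC  r3←0x52

EXEC = [1,2,4,5,8]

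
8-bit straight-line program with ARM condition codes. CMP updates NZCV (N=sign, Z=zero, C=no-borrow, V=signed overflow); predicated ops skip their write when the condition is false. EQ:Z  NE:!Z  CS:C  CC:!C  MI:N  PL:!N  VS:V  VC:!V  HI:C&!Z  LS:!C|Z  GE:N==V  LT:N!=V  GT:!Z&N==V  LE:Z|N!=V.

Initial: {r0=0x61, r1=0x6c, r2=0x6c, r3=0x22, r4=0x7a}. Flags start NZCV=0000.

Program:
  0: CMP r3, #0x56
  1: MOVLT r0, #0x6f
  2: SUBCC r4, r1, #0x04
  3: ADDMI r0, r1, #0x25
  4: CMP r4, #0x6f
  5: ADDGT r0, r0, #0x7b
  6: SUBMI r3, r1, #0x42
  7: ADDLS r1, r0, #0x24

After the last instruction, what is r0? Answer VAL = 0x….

VAL = 0x91

[0] flags=1000 → (cmp)
[1] flags=1000 LT?T → r0=0x6f
[2] flags=1000 CC?T → r4=0x68
[3] flags=1000 MI?T → r0=0x91
[4] flags=1000 → (cmp)
[5] flags=1000 GT?F → skip
[6] flags=1000 MI?T → r3=0x2a
[7] flags=1000 LS?T → r1=0xb5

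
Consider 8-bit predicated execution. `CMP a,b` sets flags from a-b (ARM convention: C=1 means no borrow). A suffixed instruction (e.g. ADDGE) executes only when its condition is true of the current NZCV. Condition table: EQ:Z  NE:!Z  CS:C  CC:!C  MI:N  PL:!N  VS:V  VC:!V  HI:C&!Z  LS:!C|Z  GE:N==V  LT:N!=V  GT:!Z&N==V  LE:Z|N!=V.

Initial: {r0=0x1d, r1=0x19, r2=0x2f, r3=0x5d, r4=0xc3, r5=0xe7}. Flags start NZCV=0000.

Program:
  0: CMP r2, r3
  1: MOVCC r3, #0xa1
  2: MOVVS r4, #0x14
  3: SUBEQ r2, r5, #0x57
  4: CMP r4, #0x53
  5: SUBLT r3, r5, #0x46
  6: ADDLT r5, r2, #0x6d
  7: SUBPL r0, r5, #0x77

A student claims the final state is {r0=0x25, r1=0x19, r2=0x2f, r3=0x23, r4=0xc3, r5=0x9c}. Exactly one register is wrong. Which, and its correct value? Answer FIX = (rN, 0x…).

FIX = (r3, 0xa1)

0: ✓ CMP  NZCV=1000
1: ✓ MOVCC  r3←0xa1
2: · MOVVS
3: · SUBEQ
4: ✓ CMP  NZCV=0011
5: ✓ SUBLT  r3←0xa1
6: ✓ ADDLT  r5←0x9c
7: ✓ SUBPL  r0←0x25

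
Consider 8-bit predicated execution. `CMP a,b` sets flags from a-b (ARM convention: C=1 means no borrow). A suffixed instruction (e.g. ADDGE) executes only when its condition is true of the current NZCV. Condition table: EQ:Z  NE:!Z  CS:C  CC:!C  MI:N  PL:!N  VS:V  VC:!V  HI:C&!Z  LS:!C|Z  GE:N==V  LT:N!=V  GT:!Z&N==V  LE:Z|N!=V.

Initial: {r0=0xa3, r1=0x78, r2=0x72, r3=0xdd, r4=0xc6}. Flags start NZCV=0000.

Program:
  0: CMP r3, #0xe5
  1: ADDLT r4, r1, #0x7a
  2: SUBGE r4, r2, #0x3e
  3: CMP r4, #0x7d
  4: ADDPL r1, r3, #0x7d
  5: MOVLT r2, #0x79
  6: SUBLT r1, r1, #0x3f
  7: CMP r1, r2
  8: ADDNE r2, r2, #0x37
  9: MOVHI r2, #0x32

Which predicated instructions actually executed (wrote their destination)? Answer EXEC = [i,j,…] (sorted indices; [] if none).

EXEC = [1,4,5,6,8]

0: ✓ CMP  NZCV=1000
1: ✓ ADDLT  r4←0xf2
2: · SUBGE
3: ✓ CMP  NZCV=0011
4: ✓ ADDPL  r1←0x5a
5: ✓ MOVLT  r2←0x79
6: ✓ SUBLT  r1←0x1b
7: ✓ CMP  NZCV=1000
8: ✓ ADDNE  r2←0xb0
9: · MOVHI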